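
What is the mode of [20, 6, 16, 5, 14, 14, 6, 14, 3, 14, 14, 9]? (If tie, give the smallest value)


Count the frequency of each value:
  3 appears 1 time(s)
  5 appears 1 time(s)
  6 appears 2 time(s)
  9 appears 1 time(s)
  14 appears 5 time(s)
  16 appears 1 time(s)
  20 appears 1 time(s)
Maximum frequency is 5.
Only 14 reaches that frequency, so it is the mode.
Final answer: 14


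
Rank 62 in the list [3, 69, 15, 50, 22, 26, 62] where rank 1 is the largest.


Sort descending: [69, 62, 50, 26, 22, 15, 3]
Find 62 in the sorted list.
62 is at position 2.
Final answer: 2


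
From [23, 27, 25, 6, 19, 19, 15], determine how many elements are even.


Check each element:
  23 is odd
  27 is odd
  25 is odd
  6 is even
  19 is odd
  19 is odd
  15 is odd
Evens: [6]
Count of evens = 1
Final answer: 1


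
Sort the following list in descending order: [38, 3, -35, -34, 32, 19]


Original list: [38, 3, -35, -34, 32, 19]
Repeatedly take the largest remaining element:
  Remaining [38, 3, -35, -34, 32, 19] -> largest is 38
  Remaining [3, -35, -34, 32, 19] -> largest is 32
  Remaining [3, -35, -34, 19] -> largest is 19
  Remaining [3, -35, -34] -> largest is 3
  Remaining [-35, -34] -> largest is -34
  Remaining [-35] -> largest is -35
Collecting the picks in order gives the descending list.
Final answer: [38, 32, 19, 3, -34, -35]


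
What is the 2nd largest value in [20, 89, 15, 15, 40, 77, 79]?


Sort descending: [89, 79, 77, 40, 20, 15, 15]
The 2nd element (1-indexed) is at index 1.
Value = 79
Final answer: 79


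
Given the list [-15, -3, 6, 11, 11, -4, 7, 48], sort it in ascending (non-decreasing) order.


Original list: [-15, -3, 6, 11, 11, -4, 7, 48]
Repeatedly take the smallest remaining element:
  Remaining [-15, -3, 6, 11, 11, -4, 7, 48] -> smallest is -15
  Remaining [-3, 6, 11, 11, -4, 7, 48] -> smallest is -4
  Remaining [-3, 6, 11, 11, 7, 48] -> smallest is -3
  Remaining [6, 11, 11, 7, 48] -> smallest is 6
  Remaining [11, 11, 7, 48] -> smallest is 7
  Remaining [11, 11, 48] -> smallest is 11
  Remaining [11, 48] -> smallest is 11
  Remaining [48] -> smallest is 48
Collecting the picks in order gives the sorted list.
Final answer: [-15, -4, -3, 6, 7, 11, 11, 48]


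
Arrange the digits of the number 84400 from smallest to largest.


The number 84400 has digits: 8, 4, 4, 0, 0
Sorted: 0, 0, 4, 4, 8
Joining the sorted digits gives the result.
Final answer: 00448


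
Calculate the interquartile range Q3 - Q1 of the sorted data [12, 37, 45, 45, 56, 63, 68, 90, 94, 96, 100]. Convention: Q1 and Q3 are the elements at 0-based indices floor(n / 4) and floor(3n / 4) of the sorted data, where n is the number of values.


The data has n = 11 elements.
Q1 index = floor(11 / 4) = floor(2.75) = 2; Q3 index = floor(3 * 11 / 4) = floor(8.25) = 8
Q1 = element at index 2 = 45
Q3 = element at index 8 = 94
IQR = 94 - 45 = 49
Final answer: 49


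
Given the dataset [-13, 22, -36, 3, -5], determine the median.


First, sort the list: [-36, -13, -5, 3, 22]
The list has 5 elements (odd count).
The middle index is 2 (0-based), and the element there is -5.
Final answer: -5


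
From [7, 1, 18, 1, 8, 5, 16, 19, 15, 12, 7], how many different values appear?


List all unique values:
Distinct values: [1, 5, 7, 8, 12, 15, 16, 18, 19]
Count = 9
Final answer: 9


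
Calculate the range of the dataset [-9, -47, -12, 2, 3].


Maximum value: 3
Minimum value: -47
Range = 3 - (-47) = 50
Final answer: 50


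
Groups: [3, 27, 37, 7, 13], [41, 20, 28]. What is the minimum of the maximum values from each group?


Find max of each group:
  Group 1: [3, 27, 37, 7, 13] -> max = 37
  Group 2: [41, 20, 28] -> max = 41
Maxes: [37, 41]
Minimum of maxes = 37
Final answer: 37


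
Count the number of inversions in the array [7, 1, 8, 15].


For each element, count the later elements that are smaller than it:
  7 (index 0): smaller elements after it = [1] -> 1
  1 (index 1): smaller elements after it = [] -> 0
  8 (index 2): smaller elements after it = [] -> 0
Total inversions = 1 + 0 + 0 = 1
Final answer: 1


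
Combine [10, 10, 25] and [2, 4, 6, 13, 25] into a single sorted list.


List A: [10, 10, 25]
List B: [2, 4, 6, 13, 25]
Repeatedly compare the front elements and take the smaller:
  10 vs 2 -> take 2
  10 vs 4 -> take 4
  10 vs 6 -> take 6
  10 vs 13 -> take 10
  10 vs 13 -> take 10
  25 vs 13 -> take 13
  25 vs 25 -> take 25
  A is exhausted; append the rest of B: [25]
Final answer: [2, 4, 6, 10, 10, 13, 25, 25]


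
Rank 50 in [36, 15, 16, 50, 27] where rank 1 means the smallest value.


Sort ascending: [15, 16, 27, 36, 50]
Find 50 in the sorted list.
50 is at position 5 (1-indexed).
Final answer: 5


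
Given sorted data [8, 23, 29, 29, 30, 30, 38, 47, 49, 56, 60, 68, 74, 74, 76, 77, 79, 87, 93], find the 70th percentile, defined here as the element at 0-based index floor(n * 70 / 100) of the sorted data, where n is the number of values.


The dataset has n = 19 elements.
Index = floor(19 * 70 / 100) = floor(1330 / 100) = floor(13.3) = 13
Counting from index 0 in the sorted data, the element at index 13 is 74.
Final answer: 74


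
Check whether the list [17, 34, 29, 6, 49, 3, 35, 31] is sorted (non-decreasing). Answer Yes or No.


Check consecutive pairs:
  17 <= 34? True
  34 <= 29? False
  29 <= 6? False
  6 <= 49? True
  49 <= 3? False
  3 <= 35? True
  35 <= 31? False
4 consecutive pair(s) are out of order, so the list is not sorted.
Final answer: No


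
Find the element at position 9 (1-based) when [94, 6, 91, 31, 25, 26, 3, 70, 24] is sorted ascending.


Sort ascending: [3, 6, 24, 25, 26, 31, 70, 91, 94]
The 9th element (1-indexed) is at index 8.
Value = 94
Final answer: 94


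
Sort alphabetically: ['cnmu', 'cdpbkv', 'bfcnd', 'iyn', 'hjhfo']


Compare strings character by character (the first differing letter decides):
  'bfcnd' < 'cdpbkv' since 'b' < 'c' at position 1
  'cdpbkv' < 'cnmu' since 'd' < 'n' at position 2
  'cnmu' < 'hjhfo' since 'c' < 'h' at position 1
  'hjhfo' < 'iyn' since 'h' < 'i' at position 1
Chaining these comparisons gives the alphabetical order.
Final answer: ['bfcnd', 'cdpbkv', 'cnmu', 'hjhfo', 'iyn']


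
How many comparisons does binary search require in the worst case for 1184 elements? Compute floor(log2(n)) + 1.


Binary search halves the search space each step.
Maximum comparisons = floor(log2(1184)) + 1
log2(1184) = 10.2095
floor(log2(1184)) = 10, so 10 + 1 = 11
Final answer: 11


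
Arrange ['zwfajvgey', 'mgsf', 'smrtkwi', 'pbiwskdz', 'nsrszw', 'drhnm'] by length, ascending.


Compute lengths:
  'zwfajvgey' has length 9
  'mgsf' has length 4
  'smrtkwi' has length 7
  'pbiwskdz' has length 8
  'nsrszw' has length 6
  'drhnm' has length 5
Lengths in increasing order: 4 < 5 < 6 < 7 < 8 < 9
Listing the words in that order gives the answer.
Final answer: ['mgsf', 'drhnm', 'nsrszw', 'smrtkwi', 'pbiwskdz', 'zwfajvgey']


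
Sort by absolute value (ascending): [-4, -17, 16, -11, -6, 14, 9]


Compute absolute values:
  |-4| = 4
  |-17| = 17
  |16| = 16
  |-11| = 11
  |-6| = 6
  |14| = 14
  |9| = 9
Absolute values in increasing order: 4 < 6 < 9 < 11 < 14 < 16 < 17
Listing the original numbers in that order gives the answer.
Final answer: [-4, -6, 9, -11, 14, 16, -17]


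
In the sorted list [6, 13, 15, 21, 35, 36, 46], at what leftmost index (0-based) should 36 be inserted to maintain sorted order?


List is sorted: [6, 13, 15, 21, 35, 36, 46]
We need the leftmost position where 36 can be inserted, i.e. the first index whose element is >= 36 (or the end of the list if none is).
Binary search with low=0, high=7 (0-based indices):
  low=0, high=7, mid=3: a[3]=21 < 36, so low = 4
  low=4, high=7, mid=5: a[5]=36 >= 36, so high = 5
  low=4, high=5, mid=4: a[4]=35 < 36, so low = 5
Now low = high = 5, so the insertion index is 5.
Final answer: 5


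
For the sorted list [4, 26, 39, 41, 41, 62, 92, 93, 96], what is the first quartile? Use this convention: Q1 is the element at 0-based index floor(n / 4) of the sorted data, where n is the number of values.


The list has n = 9 elements.
Q1 index = floor(9 / 4) = floor(2.25) = 2
Counting from index 0 in the sorted data, the element at index 2 is 39.
Final answer: 39


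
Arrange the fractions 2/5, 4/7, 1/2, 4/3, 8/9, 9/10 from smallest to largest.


Convert to decimal for comparison:
  2/5 = 0.4
  4/7 = 0.5714
  1/2 = 0.5
  4/3 = 1.3333
  8/9 = 0.8889
  9/10 = 0.9
Decimals in increasing order: 0.4 < 0.5 < 0.5714 < 0.8889 < 0.9 < 1.3333
Writing each back as its fraction gives the sorted order.
Final answer: 2/5, 1/2, 4/7, 8/9, 9/10, 4/3


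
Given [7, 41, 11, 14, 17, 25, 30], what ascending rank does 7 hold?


Sort ascending: [7, 11, 14, 17, 25, 30, 41]
Find 7 in the sorted list.
7 is at position 1 (1-indexed).
Final answer: 1


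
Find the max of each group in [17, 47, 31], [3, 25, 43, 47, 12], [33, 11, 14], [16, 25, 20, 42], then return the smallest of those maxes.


Find max of each group:
  Group 1: [17, 47, 31] -> max = 47
  Group 2: [3, 25, 43, 47, 12] -> max = 47
  Group 3: [33, 11, 14] -> max = 33
  Group 4: [16, 25, 20, 42] -> max = 42
Maxes: [47, 47, 33, 42]
Minimum of maxes = 33
Final answer: 33


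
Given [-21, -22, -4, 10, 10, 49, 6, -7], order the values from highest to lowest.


Original list: [-21, -22, -4, 10, 10, 49, 6, -7]
Repeatedly take the largest remaining element:
  Remaining [-21, -22, -4, 10, 10, 49, 6, -7] -> largest is 49
  Remaining [-21, -22, -4, 10, 10, 6, -7] -> largest is 10
  Remaining [-21, -22, -4, 10, 6, -7] -> largest is 10
  Remaining [-21, -22, -4, 6, -7] -> largest is 6
  Remaining [-21, -22, -4, -7] -> largest is -4
  Remaining [-21, -22, -7] -> largest is -7
  Remaining [-21, -22] -> largest is -21
  Remaining [-22] -> largest is -22
Collecting the picks in order gives the descending list.
Final answer: [49, 10, 10, 6, -4, -7, -21, -22]


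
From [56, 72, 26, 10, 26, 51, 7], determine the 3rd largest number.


Sort descending: [72, 56, 51, 26, 26, 10, 7]
The 3rd element (1-indexed) is at index 2.
Value = 51
Final answer: 51


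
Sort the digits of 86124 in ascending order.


The number 86124 has digits: 8, 6, 1, 2, 4
Sorted: 1, 2, 4, 6, 8
Joining the sorted digits gives the result.
Final answer: 12468


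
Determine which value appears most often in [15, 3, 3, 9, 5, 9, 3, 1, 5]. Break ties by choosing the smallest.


Count the frequency of each value:
  1 appears 1 time(s)
  3 appears 3 time(s)
  5 appears 2 time(s)
  9 appears 2 time(s)
  15 appears 1 time(s)
Maximum frequency is 3.
Only 3 reaches that frequency, so it is the mode.
Final answer: 3


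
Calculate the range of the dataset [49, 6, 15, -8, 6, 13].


Maximum value: 49
Minimum value: -8
Range = 49 - (-8) = 57
Final answer: 57


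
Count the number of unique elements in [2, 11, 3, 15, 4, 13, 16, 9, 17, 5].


List all unique values:
Distinct values: [2, 3, 4, 5, 9, 11, 13, 15, 16, 17]
Count = 10
Final answer: 10


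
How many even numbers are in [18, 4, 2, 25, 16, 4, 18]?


Check each element:
  18 is even
  4 is even
  2 is even
  25 is odd
  16 is even
  4 is even
  18 is even
Evens: [18, 4, 2, 16, 4, 18]
Count of evens = 6
Final answer: 6


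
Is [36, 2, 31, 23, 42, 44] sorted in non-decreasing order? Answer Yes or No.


Check consecutive pairs:
  36 <= 2? False
  2 <= 31? True
  31 <= 23? False
  23 <= 42? True
  42 <= 44? True
2 consecutive pair(s) are out of order, so the list is not sorted.
Final answer: No


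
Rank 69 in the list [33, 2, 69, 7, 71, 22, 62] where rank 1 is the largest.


Sort descending: [71, 69, 62, 33, 22, 7, 2]
Find 69 in the sorted list.
69 is at position 2.
Final answer: 2


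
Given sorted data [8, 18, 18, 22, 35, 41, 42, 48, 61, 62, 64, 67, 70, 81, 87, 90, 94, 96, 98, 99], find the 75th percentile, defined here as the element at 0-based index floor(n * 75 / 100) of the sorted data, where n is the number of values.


The dataset has n = 20 elements.
Index = floor(20 * 75 / 100) = floor(1500 / 100) = floor(15) = 15
Counting from index 0 in the sorted data, the element at index 15 is 90.
Final answer: 90


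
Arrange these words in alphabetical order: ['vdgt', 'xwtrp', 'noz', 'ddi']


Compare strings character by character (the first differing letter decides):
  'ddi' < 'noz' since 'd' < 'n' at position 1
  'noz' < 'vdgt' since 'n' < 'v' at position 1
  'vdgt' < 'xwtrp' since 'v' < 'x' at position 1
Chaining these comparisons gives the alphabetical order.
Final answer: ['ddi', 'noz', 'vdgt', 'xwtrp']


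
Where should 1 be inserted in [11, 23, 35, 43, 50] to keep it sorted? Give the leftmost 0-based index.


List is sorted: [11, 23, 35, 43, 50]
We need the leftmost position where 1 can be inserted, i.e. the first index whose element is >= 1 (or the end of the list if none is).
Binary search with low=0, high=5 (0-based indices):
  low=0, high=5, mid=2: a[2]=35 >= 1, so high = 2
  low=0, high=2, mid=1: a[1]=23 >= 1, so high = 1
  low=0, high=1, mid=0: a[0]=11 >= 1, so high = 0
Now low = high = 0, so the insertion index is 0.
Final answer: 0


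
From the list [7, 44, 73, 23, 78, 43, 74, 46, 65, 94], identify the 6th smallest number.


Sort ascending: [7, 23, 43, 44, 46, 65, 73, 74, 78, 94]
The 6th element (1-indexed) is at index 5.
Value = 65
Final answer: 65


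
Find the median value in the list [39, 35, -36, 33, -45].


First, sort the list: [-45, -36, 33, 35, 39]
The list has 5 elements (odd count).
The middle index is 2 (0-based), and the element there is 33.
Final answer: 33


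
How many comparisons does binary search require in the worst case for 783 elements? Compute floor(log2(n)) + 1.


Binary search halves the search space each step.
Maximum comparisons = floor(log2(783)) + 1
log2(783) = 9.6129
floor(log2(783)) = 9, so 9 + 1 = 10
Final answer: 10


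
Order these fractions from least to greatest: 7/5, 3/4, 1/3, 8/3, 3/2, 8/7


Convert to decimal for comparison:
  7/5 = 1.4
  3/4 = 0.75
  1/3 = 0.3333
  8/3 = 2.6667
  3/2 = 1.5
  8/7 = 1.1429
Decimals in increasing order: 0.3333 < 0.75 < 1.1429 < 1.4 < 1.5 < 2.6667
Writing each back as its fraction gives the sorted order.
Final answer: 1/3, 3/4, 8/7, 7/5, 3/2, 8/3


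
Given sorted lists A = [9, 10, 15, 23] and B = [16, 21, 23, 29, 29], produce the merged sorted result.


List A: [9, 10, 15, 23]
List B: [16, 21, 23, 29, 29]
Repeatedly compare the front elements and take the smaller:
  9 vs 16 -> take 9
  10 vs 16 -> take 10
  15 vs 16 -> take 15
  23 vs 16 -> take 16
  23 vs 21 -> take 21
  23 vs 23 -> take 23
  A is exhausted; append the rest of B: [23, 29, 29]
Final answer: [9, 10, 15, 16, 21, 23, 23, 29, 29]


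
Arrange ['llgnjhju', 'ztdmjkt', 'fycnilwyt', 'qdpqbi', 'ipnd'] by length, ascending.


Compute lengths:
  'llgnjhju' has length 8
  'ztdmjkt' has length 7
  'fycnilwyt' has length 9
  'qdpqbi' has length 6
  'ipnd' has length 4
Lengths in increasing order: 4 < 6 < 7 < 8 < 9
Listing the words in that order gives the answer.
Final answer: ['ipnd', 'qdpqbi', 'ztdmjkt', 'llgnjhju', 'fycnilwyt']


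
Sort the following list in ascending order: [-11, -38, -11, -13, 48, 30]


Original list: [-11, -38, -11, -13, 48, 30]
Repeatedly take the smallest remaining element:
  Remaining [-11, -38, -11, -13, 48, 30] -> smallest is -38
  Remaining [-11, -11, -13, 48, 30] -> smallest is -13
  Remaining [-11, -11, 48, 30] -> smallest is -11
  Remaining [-11, 48, 30] -> smallest is -11
  Remaining [48, 30] -> smallest is 30
  Remaining [48] -> smallest is 48
Collecting the picks in order gives the sorted list.
Final answer: [-38, -13, -11, -11, 30, 48]


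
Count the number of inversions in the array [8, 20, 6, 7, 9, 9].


For each element, count the later elements that are smaller than it:
  8 (index 0): smaller elements after it = [6, 7] -> 2
  20 (index 1): smaller elements after it = [6, 7, 9, 9] -> 4
  6 (index 2): smaller elements after it = [] -> 0
  7 (index 3): smaller elements after it = [] -> 0
  9 (index 4): smaller elements after it = [] -> 0
Total inversions = 2 + 4 + 0 + 0 + 0 = 6
Final answer: 6


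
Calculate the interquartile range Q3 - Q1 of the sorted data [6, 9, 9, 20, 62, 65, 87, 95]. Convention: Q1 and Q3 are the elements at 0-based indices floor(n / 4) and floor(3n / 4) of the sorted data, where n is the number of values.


The data has n = 8 elements.
Q1 index = floor(8 / 4) = floor(2) = 2; Q3 index = floor(3 * 8 / 4) = floor(6) = 6
Q1 = element at index 2 = 9
Q3 = element at index 6 = 87
IQR = 87 - 9 = 78
Final answer: 78


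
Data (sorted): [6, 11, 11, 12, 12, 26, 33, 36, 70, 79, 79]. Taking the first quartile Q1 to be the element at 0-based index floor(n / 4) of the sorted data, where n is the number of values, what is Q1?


The list has n = 11 elements.
Q1 index = floor(11 / 4) = floor(2.75) = 2
Counting from index 0 in the sorted data, the element at index 2 is 11.
Final answer: 11


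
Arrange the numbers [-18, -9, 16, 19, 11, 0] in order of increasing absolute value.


Compute absolute values:
  |-18| = 18
  |-9| = 9
  |16| = 16
  |19| = 19
  |11| = 11
  |0| = 0
Absolute values in increasing order: 0 < 9 < 11 < 16 < 18 < 19
Listing the original numbers in that order gives the answer.
Final answer: [0, -9, 11, 16, -18, 19]


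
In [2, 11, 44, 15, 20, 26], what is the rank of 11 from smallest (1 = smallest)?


Sort ascending: [2, 11, 15, 20, 26, 44]
Find 11 in the sorted list.
11 is at position 2 (1-indexed).
Final answer: 2


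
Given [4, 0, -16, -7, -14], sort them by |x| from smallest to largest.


Compute absolute values:
  |4| = 4
  |0| = 0
  |-16| = 16
  |-7| = 7
  |-14| = 14
Absolute values in increasing order: 0 < 4 < 7 < 14 < 16
Listing the original numbers in that order gives the answer.
Final answer: [0, 4, -7, -14, -16]


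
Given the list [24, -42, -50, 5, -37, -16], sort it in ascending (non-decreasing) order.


Original list: [24, -42, -50, 5, -37, -16]
Repeatedly take the smallest remaining element:
  Remaining [24, -42, -50, 5, -37, -16] -> smallest is -50
  Remaining [24, -42, 5, -37, -16] -> smallest is -42
  Remaining [24, 5, -37, -16] -> smallest is -37
  Remaining [24, 5, -16] -> smallest is -16
  Remaining [24, 5] -> smallest is 5
  Remaining [24] -> smallest is 24
Collecting the picks in order gives the sorted list.
Final answer: [-50, -42, -37, -16, 5, 24]


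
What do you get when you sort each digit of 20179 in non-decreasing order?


The number 20179 has digits: 2, 0, 1, 7, 9
Sorted: 0, 1, 2, 7, 9
Joining the sorted digits gives the result.
Final answer: 01279


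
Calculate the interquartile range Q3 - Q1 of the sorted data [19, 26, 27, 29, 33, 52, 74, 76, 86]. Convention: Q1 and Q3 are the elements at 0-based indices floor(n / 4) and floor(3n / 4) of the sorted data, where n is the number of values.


The data has n = 9 elements.
Q1 index = floor(9 / 4) = floor(2.25) = 2; Q3 index = floor(3 * 9 / 4) = floor(6.75) = 6
Q1 = element at index 2 = 27
Q3 = element at index 6 = 74
IQR = 74 - 27 = 47
Final answer: 47


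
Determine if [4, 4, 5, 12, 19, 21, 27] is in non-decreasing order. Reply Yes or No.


Check consecutive pairs:
  4 <= 4? True
  4 <= 5? True
  5 <= 12? True
  12 <= 19? True
  19 <= 21? True
  21 <= 27? True
Every consecutive pair is in order, so the list is non-decreasing.
Final answer: Yes


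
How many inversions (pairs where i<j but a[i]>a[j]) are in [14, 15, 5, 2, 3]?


For each element, count the later elements that are smaller than it:
  14 (index 0): smaller elements after it = [5, 2, 3] -> 3
  15 (index 1): smaller elements after it = [5, 2, 3] -> 3
  5 (index 2): smaller elements after it = [2, 3] -> 2
  2 (index 3): smaller elements after it = [] -> 0
Total inversions = 3 + 3 + 2 + 0 = 8
Final answer: 8


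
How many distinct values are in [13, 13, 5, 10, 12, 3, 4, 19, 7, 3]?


List all unique values:
Distinct values: [3, 4, 5, 7, 10, 12, 13, 19]
Count = 8
Final answer: 8


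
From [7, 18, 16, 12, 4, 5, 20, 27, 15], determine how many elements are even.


Check each element:
  7 is odd
  18 is even
  16 is even
  12 is even
  4 is even
  5 is odd
  20 is even
  27 is odd
  15 is odd
Evens: [18, 16, 12, 4, 20]
Count of evens = 5
Final answer: 5


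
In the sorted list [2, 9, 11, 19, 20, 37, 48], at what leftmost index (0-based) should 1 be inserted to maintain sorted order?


List is sorted: [2, 9, 11, 19, 20, 37, 48]
We need the leftmost position where 1 can be inserted, i.e. the first index whose element is >= 1 (or the end of the list if none is).
Binary search with low=0, high=7 (0-based indices):
  low=0, high=7, mid=3: a[3]=19 >= 1, so high = 3
  low=0, high=3, mid=1: a[1]=9 >= 1, so high = 1
  low=0, high=1, mid=0: a[0]=2 >= 1, so high = 0
Now low = high = 0, so the insertion index is 0.
Final answer: 0


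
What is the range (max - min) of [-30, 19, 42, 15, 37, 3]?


Maximum value: 42
Minimum value: -30
Range = 42 - (-30) = 72
Final answer: 72


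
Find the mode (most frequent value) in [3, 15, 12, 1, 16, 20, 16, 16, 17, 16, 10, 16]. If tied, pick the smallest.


Count the frequency of each value:
  1 appears 1 time(s)
  3 appears 1 time(s)
  10 appears 1 time(s)
  12 appears 1 time(s)
  15 appears 1 time(s)
  16 appears 5 time(s)
  17 appears 1 time(s)
  20 appears 1 time(s)
Maximum frequency is 5.
Only 16 reaches that frequency, so it is the mode.
Final answer: 16


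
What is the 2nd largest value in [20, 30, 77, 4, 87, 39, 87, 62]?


Sort descending: [87, 87, 77, 62, 39, 30, 20, 4]
The 2nd element (1-indexed) is at index 1.
Value = 87
Final answer: 87


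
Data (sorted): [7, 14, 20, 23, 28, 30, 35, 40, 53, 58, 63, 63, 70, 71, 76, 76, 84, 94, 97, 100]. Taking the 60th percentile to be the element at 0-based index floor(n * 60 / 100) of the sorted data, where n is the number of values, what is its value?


The dataset has n = 20 elements.
Index = floor(20 * 60 / 100) = floor(1200 / 100) = floor(12) = 12
Counting from index 0 in the sorted data, the element at index 12 is 70.
Final answer: 70


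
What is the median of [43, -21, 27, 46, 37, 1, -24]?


First, sort the list: [-24, -21, 1, 27, 37, 43, 46]
The list has 7 elements (odd count).
The middle index is 3 (0-based), and the element there is 27.
Final answer: 27


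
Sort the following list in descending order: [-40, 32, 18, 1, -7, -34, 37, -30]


Original list: [-40, 32, 18, 1, -7, -34, 37, -30]
Repeatedly take the largest remaining element:
  Remaining [-40, 32, 18, 1, -7, -34, 37, -30] -> largest is 37
  Remaining [-40, 32, 18, 1, -7, -34, -30] -> largest is 32
  Remaining [-40, 18, 1, -7, -34, -30] -> largest is 18
  Remaining [-40, 1, -7, -34, -30] -> largest is 1
  Remaining [-40, -7, -34, -30] -> largest is -7
  Remaining [-40, -34, -30] -> largest is -30
  Remaining [-40, -34] -> largest is -34
  Remaining [-40] -> largest is -40
Collecting the picks in order gives the descending list.
Final answer: [37, 32, 18, 1, -7, -30, -34, -40]


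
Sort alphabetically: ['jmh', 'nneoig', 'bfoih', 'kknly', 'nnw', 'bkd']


Compare strings character by character (the first differing letter decides):
  'bfoih' < 'bkd' since 'f' < 'k' at position 2
  'bkd' < 'jmh' since 'b' < 'j' at position 1
  'jmh' < 'kknly' since 'j' < 'k' at position 1
  'kknly' < 'nneoig' since 'k' < 'n' at position 1
  'nneoig' < 'nnw' since 'e' < 'w' at position 3
Chaining these comparisons gives the alphabetical order.
Final answer: ['bfoih', 'bkd', 'jmh', 'kknly', 'nneoig', 'nnw']


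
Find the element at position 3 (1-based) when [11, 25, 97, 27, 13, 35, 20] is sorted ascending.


Sort ascending: [11, 13, 20, 25, 27, 35, 97]
The 3rd element (1-indexed) is at index 2.
Value = 20
Final answer: 20


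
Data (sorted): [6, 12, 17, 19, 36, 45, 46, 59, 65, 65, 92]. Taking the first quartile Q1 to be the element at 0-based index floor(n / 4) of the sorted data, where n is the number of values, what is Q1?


The list has n = 11 elements.
Q1 index = floor(11 / 4) = floor(2.75) = 2
Counting from index 0 in the sorted data, the element at index 2 is 17.
Final answer: 17


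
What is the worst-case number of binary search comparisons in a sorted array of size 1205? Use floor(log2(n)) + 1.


Binary search halves the search space each step.
Maximum comparisons = floor(log2(1205)) + 1
log2(1205) = 10.2348
floor(log2(1205)) = 10, so 10 + 1 = 11
Final answer: 11


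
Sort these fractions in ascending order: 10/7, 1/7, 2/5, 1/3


Convert to decimal for comparison:
  10/7 = 1.4286
  1/7 = 0.1429
  2/5 = 0.4
  1/3 = 0.3333
Decimals in increasing order: 0.1429 < 0.3333 < 0.4 < 1.4286
Writing each back as its fraction gives the sorted order.
Final answer: 1/7, 1/3, 2/5, 10/7


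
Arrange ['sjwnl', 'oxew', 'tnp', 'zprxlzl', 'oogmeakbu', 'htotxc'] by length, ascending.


Compute lengths:
  'sjwnl' has length 5
  'oxew' has length 4
  'tnp' has length 3
  'zprxlzl' has length 7
  'oogmeakbu' has length 9
  'htotxc' has length 6
Lengths in increasing order: 3 < 4 < 5 < 6 < 7 < 9
Listing the words in that order gives the answer.
Final answer: ['tnp', 'oxew', 'sjwnl', 'htotxc', 'zprxlzl', 'oogmeakbu']


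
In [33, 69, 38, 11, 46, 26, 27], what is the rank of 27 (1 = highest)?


Sort descending: [69, 46, 38, 33, 27, 26, 11]
Find 27 in the sorted list.
27 is at position 5.
Final answer: 5


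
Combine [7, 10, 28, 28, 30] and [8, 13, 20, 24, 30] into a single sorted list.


List A: [7, 10, 28, 28, 30]
List B: [8, 13, 20, 24, 30]
Repeatedly compare the front elements and take the smaller:
  7 vs 8 -> take 7
  10 vs 8 -> take 8
  10 vs 13 -> take 10
  28 vs 13 -> take 13
  28 vs 20 -> take 20
  28 vs 24 -> take 24
  28 vs 30 -> take 28
  28 vs 30 -> take 28
  30 vs 30 -> take 30
  A is exhausted; append the rest of B: [30]
Final answer: [7, 8, 10, 13, 20, 24, 28, 28, 30, 30]


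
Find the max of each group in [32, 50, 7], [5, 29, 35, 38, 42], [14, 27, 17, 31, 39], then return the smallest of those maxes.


Find max of each group:
  Group 1: [32, 50, 7] -> max = 50
  Group 2: [5, 29, 35, 38, 42] -> max = 42
  Group 3: [14, 27, 17, 31, 39] -> max = 39
Maxes: [50, 42, 39]
Minimum of maxes = 39
Final answer: 39


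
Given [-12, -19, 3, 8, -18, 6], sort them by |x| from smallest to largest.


Compute absolute values:
  |-12| = 12
  |-19| = 19
  |3| = 3
  |8| = 8
  |-18| = 18
  |6| = 6
Absolute values in increasing order: 3 < 6 < 8 < 12 < 18 < 19
Listing the original numbers in that order gives the answer.
Final answer: [3, 6, 8, -12, -18, -19]


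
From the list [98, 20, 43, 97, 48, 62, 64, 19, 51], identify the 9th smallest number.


Sort ascending: [19, 20, 43, 48, 51, 62, 64, 97, 98]
The 9th element (1-indexed) is at index 8.
Value = 98
Final answer: 98


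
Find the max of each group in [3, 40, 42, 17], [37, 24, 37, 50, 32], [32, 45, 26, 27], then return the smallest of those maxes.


Find max of each group:
  Group 1: [3, 40, 42, 17] -> max = 42
  Group 2: [37, 24, 37, 50, 32] -> max = 50
  Group 3: [32, 45, 26, 27] -> max = 45
Maxes: [42, 50, 45]
Minimum of maxes = 42
Final answer: 42


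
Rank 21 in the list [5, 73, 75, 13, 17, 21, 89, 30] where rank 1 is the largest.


Sort descending: [89, 75, 73, 30, 21, 17, 13, 5]
Find 21 in the sorted list.
21 is at position 5.
Final answer: 5


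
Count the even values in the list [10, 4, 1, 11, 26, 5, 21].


Check each element:
  10 is even
  4 is even
  1 is odd
  11 is odd
  26 is even
  5 is odd
  21 is odd
Evens: [10, 4, 26]
Count of evens = 3
Final answer: 3


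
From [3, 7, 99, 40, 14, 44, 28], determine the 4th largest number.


Sort descending: [99, 44, 40, 28, 14, 7, 3]
The 4th element (1-indexed) is at index 3.
Value = 28
Final answer: 28


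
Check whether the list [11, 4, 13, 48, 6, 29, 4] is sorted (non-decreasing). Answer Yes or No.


Check consecutive pairs:
  11 <= 4? False
  4 <= 13? True
  13 <= 48? True
  48 <= 6? False
  6 <= 29? True
  29 <= 4? False
3 consecutive pair(s) are out of order, so the list is not sorted.
Final answer: No


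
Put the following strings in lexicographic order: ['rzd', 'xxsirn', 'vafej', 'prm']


Compare strings character by character (the first differing letter decides):
  'prm' < 'rzd' since 'p' < 'r' at position 1
  'rzd' < 'vafej' since 'r' < 'v' at position 1
  'vafej' < 'xxsirn' since 'v' < 'x' at position 1
Chaining these comparisons gives the alphabetical order.
Final answer: ['prm', 'rzd', 'vafej', 'xxsirn']


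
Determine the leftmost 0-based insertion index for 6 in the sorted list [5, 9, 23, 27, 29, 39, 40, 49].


List is sorted: [5, 9, 23, 27, 29, 39, 40, 49]
We need the leftmost position where 6 can be inserted, i.e. the first index whose element is >= 6 (or the end of the list if none is).
Binary search with low=0, high=8 (0-based indices):
  low=0, high=8, mid=4: a[4]=29 >= 6, so high = 4
  low=0, high=4, mid=2: a[2]=23 >= 6, so high = 2
  low=0, high=2, mid=1: a[1]=9 >= 6, so high = 1
  low=0, high=1, mid=0: a[0]=5 < 6, so low = 1
Now low = high = 1, so the insertion index is 1.
Final answer: 1


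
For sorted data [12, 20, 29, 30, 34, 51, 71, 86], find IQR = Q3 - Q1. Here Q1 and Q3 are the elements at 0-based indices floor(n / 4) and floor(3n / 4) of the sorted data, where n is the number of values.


The data has n = 8 elements.
Q1 index = floor(8 / 4) = floor(2) = 2; Q3 index = floor(3 * 8 / 4) = floor(6) = 6
Q1 = element at index 2 = 29
Q3 = element at index 6 = 71
IQR = 71 - 29 = 42
Final answer: 42


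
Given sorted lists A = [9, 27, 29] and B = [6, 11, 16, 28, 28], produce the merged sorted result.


List A: [9, 27, 29]
List B: [6, 11, 16, 28, 28]
Repeatedly compare the front elements and take the smaller:
  9 vs 6 -> take 6
  9 vs 11 -> take 9
  27 vs 11 -> take 11
  27 vs 16 -> take 16
  27 vs 28 -> take 27
  29 vs 28 -> take 28
  29 vs 28 -> take 28
  B is exhausted; append the rest of A: [29]
Final answer: [6, 9, 11, 16, 27, 28, 28, 29]


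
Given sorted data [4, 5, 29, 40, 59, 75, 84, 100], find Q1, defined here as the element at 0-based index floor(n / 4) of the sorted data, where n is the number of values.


The list has n = 8 elements.
Q1 index = floor(8 / 4) = floor(2) = 2
Counting from index 0 in the sorted data, the element at index 2 is 29.
Final answer: 29


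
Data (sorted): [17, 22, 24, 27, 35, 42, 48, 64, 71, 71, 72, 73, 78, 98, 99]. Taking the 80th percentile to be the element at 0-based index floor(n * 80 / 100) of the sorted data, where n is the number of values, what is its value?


The dataset has n = 15 elements.
Index = floor(15 * 80 / 100) = floor(1200 / 100) = floor(12) = 12
Counting from index 0 in the sorted data, the element at index 12 is 78.
Final answer: 78


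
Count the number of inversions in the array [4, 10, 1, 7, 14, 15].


For each element, count the later elements that are smaller than it:
  4 (index 0): smaller elements after it = [1] -> 1
  10 (index 1): smaller elements after it = [1, 7] -> 2
  1 (index 2): smaller elements after it = [] -> 0
  7 (index 3): smaller elements after it = [] -> 0
  14 (index 4): smaller elements after it = [] -> 0
Total inversions = 1 + 2 + 0 + 0 + 0 = 3
Final answer: 3


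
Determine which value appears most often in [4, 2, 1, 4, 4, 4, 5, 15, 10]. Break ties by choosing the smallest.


Count the frequency of each value:
  1 appears 1 time(s)
  2 appears 1 time(s)
  4 appears 4 time(s)
  5 appears 1 time(s)
  10 appears 1 time(s)
  15 appears 1 time(s)
Maximum frequency is 4.
Only 4 reaches that frequency, so it is the mode.
Final answer: 4


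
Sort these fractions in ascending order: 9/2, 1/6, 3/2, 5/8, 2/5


Convert to decimal for comparison:
  9/2 = 4.5
  1/6 = 0.1667
  3/2 = 1.5
  5/8 = 0.625
  2/5 = 0.4
Decimals in increasing order: 0.1667 < 0.4 < 0.625 < 1.5 < 4.5
Writing each back as its fraction gives the sorted order.
Final answer: 1/6, 2/5, 5/8, 3/2, 9/2


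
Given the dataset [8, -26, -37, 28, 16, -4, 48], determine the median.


First, sort the list: [-37, -26, -4, 8, 16, 28, 48]
The list has 7 elements (odd count).
The middle index is 3 (0-based), and the element there is 8.
Final answer: 8


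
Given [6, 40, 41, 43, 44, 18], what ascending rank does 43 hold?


Sort ascending: [6, 18, 40, 41, 43, 44]
Find 43 in the sorted list.
43 is at position 5 (1-indexed).
Final answer: 5


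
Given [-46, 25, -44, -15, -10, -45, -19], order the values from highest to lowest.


Original list: [-46, 25, -44, -15, -10, -45, -19]
Repeatedly take the largest remaining element:
  Remaining [-46, 25, -44, -15, -10, -45, -19] -> largest is 25
  Remaining [-46, -44, -15, -10, -45, -19] -> largest is -10
  Remaining [-46, -44, -15, -45, -19] -> largest is -15
  Remaining [-46, -44, -45, -19] -> largest is -19
  Remaining [-46, -44, -45] -> largest is -44
  Remaining [-46, -45] -> largest is -45
  Remaining [-46] -> largest is -46
Collecting the picks in order gives the descending list.
Final answer: [25, -10, -15, -19, -44, -45, -46]


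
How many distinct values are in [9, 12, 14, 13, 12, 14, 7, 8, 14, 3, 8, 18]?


List all unique values:
Distinct values: [3, 7, 8, 9, 12, 13, 14, 18]
Count = 8
Final answer: 8


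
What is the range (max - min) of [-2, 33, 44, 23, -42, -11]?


Maximum value: 44
Minimum value: -42
Range = 44 - (-42) = 86
Final answer: 86


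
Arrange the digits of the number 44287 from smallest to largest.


The number 44287 has digits: 4, 4, 2, 8, 7
Sorted: 2, 4, 4, 7, 8
Joining the sorted digits gives the result.
Final answer: 24478


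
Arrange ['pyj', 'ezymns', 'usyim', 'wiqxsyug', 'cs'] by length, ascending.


Compute lengths:
  'pyj' has length 3
  'ezymns' has length 6
  'usyim' has length 5
  'wiqxsyug' has length 8
  'cs' has length 2
Lengths in increasing order: 2 < 3 < 5 < 6 < 8
Listing the words in that order gives the answer.
Final answer: ['cs', 'pyj', 'usyim', 'ezymns', 'wiqxsyug']


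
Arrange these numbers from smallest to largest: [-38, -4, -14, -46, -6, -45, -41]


Original list: [-38, -4, -14, -46, -6, -45, -41]
Repeatedly take the smallest remaining element:
  Remaining [-38, -4, -14, -46, -6, -45, -41] -> smallest is -46
  Remaining [-38, -4, -14, -6, -45, -41] -> smallest is -45
  Remaining [-38, -4, -14, -6, -41] -> smallest is -41
  Remaining [-38, -4, -14, -6] -> smallest is -38
  Remaining [-4, -14, -6] -> smallest is -14
  Remaining [-4, -6] -> smallest is -6
  Remaining [-4] -> smallest is -4
Collecting the picks in order gives the sorted list.
Final answer: [-46, -45, -41, -38, -14, -6, -4]


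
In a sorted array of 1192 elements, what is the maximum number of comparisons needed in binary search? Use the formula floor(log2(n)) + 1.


Binary search halves the search space each step.
Maximum comparisons = floor(log2(1192)) + 1
log2(1192) = 10.2192
floor(log2(1192)) = 10, so 10 + 1 = 11
Final answer: 11


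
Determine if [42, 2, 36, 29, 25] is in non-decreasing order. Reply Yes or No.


Check consecutive pairs:
  42 <= 2? False
  2 <= 36? True
  36 <= 29? False
  29 <= 25? False
3 consecutive pair(s) are out of order, so the list is not sorted.
Final answer: No


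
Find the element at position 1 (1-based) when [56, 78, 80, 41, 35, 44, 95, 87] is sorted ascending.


Sort ascending: [35, 41, 44, 56, 78, 80, 87, 95]
The 1st element (1-indexed) is at index 0.
Value = 35
Final answer: 35


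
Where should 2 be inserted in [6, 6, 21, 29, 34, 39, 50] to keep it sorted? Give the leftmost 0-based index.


List is sorted: [6, 6, 21, 29, 34, 39, 50]
We need the leftmost position where 2 can be inserted, i.e. the first index whose element is >= 2 (or the end of the list if none is).
Binary search with low=0, high=7 (0-based indices):
  low=0, high=7, mid=3: a[3]=29 >= 2, so high = 3
  low=0, high=3, mid=1: a[1]=6 >= 2, so high = 1
  low=0, high=1, mid=0: a[0]=6 >= 2, so high = 0
Now low = high = 0, so the insertion index is 0.
Final answer: 0


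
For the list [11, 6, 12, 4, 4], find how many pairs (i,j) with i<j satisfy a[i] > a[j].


For each element, count the later elements that are smaller than it:
  11 (index 0): smaller elements after it = [6, 4, 4] -> 3
  6 (index 1): smaller elements after it = [4, 4] -> 2
  12 (index 2): smaller elements after it = [4, 4] -> 2
  4 (index 3): smaller elements after it = [] -> 0
Total inversions = 3 + 2 + 2 + 0 = 7
Final answer: 7


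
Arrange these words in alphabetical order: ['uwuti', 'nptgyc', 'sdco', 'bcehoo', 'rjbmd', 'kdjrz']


Compare strings character by character (the first differing letter decides):
  'bcehoo' < 'kdjrz' since 'b' < 'k' at position 1
  'kdjrz' < 'nptgyc' since 'k' < 'n' at position 1
  'nptgyc' < 'rjbmd' since 'n' < 'r' at position 1
  'rjbmd' < 'sdco' since 'r' < 's' at position 1
  'sdco' < 'uwuti' since 's' < 'u' at position 1
Chaining these comparisons gives the alphabetical order.
Final answer: ['bcehoo', 'kdjrz', 'nptgyc', 'rjbmd', 'sdco', 'uwuti']


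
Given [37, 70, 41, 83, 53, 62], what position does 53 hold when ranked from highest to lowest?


Sort descending: [83, 70, 62, 53, 41, 37]
Find 53 in the sorted list.
53 is at position 4.
Final answer: 4


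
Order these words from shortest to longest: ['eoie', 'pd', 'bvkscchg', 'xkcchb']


Compute lengths:
  'eoie' has length 4
  'pd' has length 2
  'bvkscchg' has length 8
  'xkcchb' has length 6
Lengths in increasing order: 2 < 4 < 6 < 8
Listing the words in that order gives the answer.
Final answer: ['pd', 'eoie', 'xkcchb', 'bvkscchg']


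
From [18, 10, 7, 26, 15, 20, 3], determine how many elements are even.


Check each element:
  18 is even
  10 is even
  7 is odd
  26 is even
  15 is odd
  20 is even
  3 is odd
Evens: [18, 10, 26, 20]
Count of evens = 4
Final answer: 4


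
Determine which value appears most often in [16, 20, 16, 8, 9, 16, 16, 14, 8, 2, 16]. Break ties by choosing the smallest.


Count the frequency of each value:
  2 appears 1 time(s)
  8 appears 2 time(s)
  9 appears 1 time(s)
  14 appears 1 time(s)
  16 appears 5 time(s)
  20 appears 1 time(s)
Maximum frequency is 5.
Only 16 reaches that frequency, so it is the mode.
Final answer: 16


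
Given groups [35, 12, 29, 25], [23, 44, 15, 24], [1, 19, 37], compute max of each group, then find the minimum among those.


Find max of each group:
  Group 1: [35, 12, 29, 25] -> max = 35
  Group 2: [23, 44, 15, 24] -> max = 44
  Group 3: [1, 19, 37] -> max = 37
Maxes: [35, 44, 37]
Minimum of maxes = 35
Final answer: 35


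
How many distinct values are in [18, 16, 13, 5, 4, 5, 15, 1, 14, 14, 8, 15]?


List all unique values:
Distinct values: [1, 4, 5, 8, 13, 14, 15, 16, 18]
Count = 9
Final answer: 9


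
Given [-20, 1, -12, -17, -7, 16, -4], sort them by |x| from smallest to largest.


Compute absolute values:
  |-20| = 20
  |1| = 1
  |-12| = 12
  |-17| = 17
  |-7| = 7
  |16| = 16
  |-4| = 4
Absolute values in increasing order: 1 < 4 < 7 < 12 < 16 < 17 < 20
Listing the original numbers in that order gives the answer.
Final answer: [1, -4, -7, -12, 16, -17, -20]


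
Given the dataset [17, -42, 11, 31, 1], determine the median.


First, sort the list: [-42, 1, 11, 17, 31]
The list has 5 elements (odd count).
The middle index is 2 (0-based), and the element there is 11.
Final answer: 11


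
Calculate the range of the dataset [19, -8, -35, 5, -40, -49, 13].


Maximum value: 19
Minimum value: -49
Range = 19 - (-49) = 68
Final answer: 68


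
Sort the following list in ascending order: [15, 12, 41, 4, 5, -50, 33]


Original list: [15, 12, 41, 4, 5, -50, 33]
Repeatedly take the smallest remaining element:
  Remaining [15, 12, 41, 4, 5, -50, 33] -> smallest is -50
  Remaining [15, 12, 41, 4, 5, 33] -> smallest is 4
  Remaining [15, 12, 41, 5, 33] -> smallest is 5
  Remaining [15, 12, 41, 33] -> smallest is 12
  Remaining [15, 41, 33] -> smallest is 15
  Remaining [41, 33] -> smallest is 33
  Remaining [41] -> smallest is 41
Collecting the picks in order gives the sorted list.
Final answer: [-50, 4, 5, 12, 15, 33, 41]
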